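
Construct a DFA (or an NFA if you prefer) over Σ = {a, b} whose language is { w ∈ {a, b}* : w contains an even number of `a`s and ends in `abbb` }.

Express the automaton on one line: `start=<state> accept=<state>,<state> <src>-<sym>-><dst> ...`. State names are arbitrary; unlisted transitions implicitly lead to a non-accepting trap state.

start=s0 accept=s5 s0-a->s1 s0-b->s0 s1-a->s2 s1-b->s1 s2-a->s1 s2-b->s3 s3-a->s1 s3-b->s4 s4-a->s1 s4-b->s5 s5-a->s1 s5-b->s0

Run two small machines in parallel and take their product. The first has 2 states tracking the count of `a`s modulo 2; the second has 5 states tracking how much of the suffix `abbb` has currently been matched. A product state is a pair (one from each), accepting exactly when both do. Equivalent product states are then merged.
With 6 states:
        a   b  
>  s0   s1  s0 
   s1   s2  s1 
   s2   s1  s3 
   s3   s1  s4 
   s4   s1  s5 
 * s5   s1  s0 
(> = start, * = accepting)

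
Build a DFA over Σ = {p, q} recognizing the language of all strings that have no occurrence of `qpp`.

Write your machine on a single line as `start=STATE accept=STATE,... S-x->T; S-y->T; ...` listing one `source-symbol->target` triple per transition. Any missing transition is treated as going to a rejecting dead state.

start=s0; accept=s0,s1,s2; s0-p->s0; s0-q->s1; s1-p->s2; s1-q->s1; s2-p->s3; s2-q->s1; s3-p->s3; s3-q->s3

Track partial matches of the forbidden pattern `qpp`. State s3 is a dead state reached once `qpp` has occurred; every other state accepts. s0 means no part of `qpp` is currently matched.
A 4-state machine:
        p   q  
>* s0   s0  s1 
 * s1   s2  s1 
 * s2   s3  s1 
   s3   s3  s3 
(> = start, * = accepting)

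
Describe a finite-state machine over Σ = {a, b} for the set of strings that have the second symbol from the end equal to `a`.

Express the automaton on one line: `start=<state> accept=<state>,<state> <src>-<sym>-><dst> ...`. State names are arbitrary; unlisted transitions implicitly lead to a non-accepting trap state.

start=q0 accept=q3,q4 q0-a->q1 q0-b->q2 q1-a->q3 q1-b->q4 q2-a->q5 q2-b->q6 q3-a->q3 q3-b->q4 q4-a->q5 q4-b->q6 q5-a->q3 q5-b->q4 q6-a->q5 q6-b->q6

Because acceptance depends on a position counted from the end, the machine has to buffer the most recent 2 symbols. Make each state the string of the last up-to-2 symbols read; on input `x` shift the window left and append `x`. Accept when the buffered window has length 2 and begins with `a`.
With 7 states:
        a   b  
>  q0   q1  q2 
   q1   q3  q4 
   q2   q5  q6 
 * q3   q3  q4 
 * q4   q5  q6 
   q5   q3  q4 
   q6   q5  q6 
(> = start, * = accepting)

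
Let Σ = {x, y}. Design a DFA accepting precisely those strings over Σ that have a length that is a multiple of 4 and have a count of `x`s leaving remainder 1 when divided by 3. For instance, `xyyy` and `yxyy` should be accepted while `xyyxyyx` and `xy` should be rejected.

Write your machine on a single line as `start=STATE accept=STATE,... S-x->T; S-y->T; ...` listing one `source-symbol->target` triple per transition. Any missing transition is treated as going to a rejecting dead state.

start=s0; accept=s9; s0-x->s1; s0-y->s2; s1-x->s3; s1-y->s4; s2-x->s4; s2-y->s5; s3-x->s6; s3-y->s7; s4-x->s7; s4-y->s8; s5-x->s8; s5-y->s6; s6-x->s9; s6-y->s0; s7-x->s0; s7-y->s10; s8-x->s10; s8-y->s9; s9-x->s11; s9-y->s1; s10-x->s2; s10-y->s11; s11-x->s5; s11-y->s3

Run two small machines in parallel and take their product. One (4 states) tracks the input length modulo 4; the other (3 states) tracks the count of `x`s modulo 3. Each combined state is a pair, one component from each; accept when both components accept.
          x    y  
>  s0     s1   s2 
   s1     s3   s4 
   s2     s4   s5 
   s3     s6   s7 
   s4     s7   s8 
   s5     s8   s6 
   s6     s9   s0 
   s7     s0  s10 
   s8    s10   s9 
 * s9    s11   s1 
   s10    s2  s11 
   s11    s5   s3 
(> = start, * = accepting)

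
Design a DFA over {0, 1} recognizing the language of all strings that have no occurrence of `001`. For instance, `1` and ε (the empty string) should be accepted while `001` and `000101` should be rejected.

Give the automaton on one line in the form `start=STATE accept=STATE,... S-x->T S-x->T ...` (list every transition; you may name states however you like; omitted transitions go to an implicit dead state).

This is the complement of 'contains `001`'. Use the same substring-matching states — S0 through S3 holding how much of `001` has just been matched — but flip the accepting set: everything except the trap S3 accepts.
4 states suffice.
        0   1  
>* S0   S1  S0 
 * S1   S2  S0 
 * S2   S2  S3 
   S3   S3  S3 
(> = start, * = accepting)

start=S0 accept=S0,S1,S2 S0-0->S1 S0-1->S0 S1-0->S2 S1-1->S0 S2-0->S2 S2-1->S3 S3-0->S3 S3-1->S3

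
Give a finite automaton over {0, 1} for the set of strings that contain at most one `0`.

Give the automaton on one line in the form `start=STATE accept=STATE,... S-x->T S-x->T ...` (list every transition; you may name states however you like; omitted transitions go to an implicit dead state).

Only the number of `0`s matters, and only up to 2. Make a chain q0 → q1 → q2 advanced by each `0` (with q2 absorbing); every other symbol self-loops. The accepting set is {q0, q1}.
With 3 states:
        0   1  
>* q0   q1  q0 
 * q1   q2  q1 
   q2   q2  q2 
(> = start, * = accepting)

start=q0 accept=q0,q1 q0-0->q1 q0-1->q0 q1-0->q2 q1-1->q1 q2-0->q2 q2-1->q2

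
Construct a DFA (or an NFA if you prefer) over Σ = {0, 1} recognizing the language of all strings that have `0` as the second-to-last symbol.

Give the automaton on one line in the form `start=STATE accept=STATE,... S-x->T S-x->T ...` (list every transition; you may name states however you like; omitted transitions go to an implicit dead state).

start=A accept=D,E A-0->B A-1->C B-0->D B-1->E C-0->F C-1->G D-0->D D-1->E E-0->F E-1->G F-0->D F-1->E G-0->F G-1->G

Because acceptance depends on a position counted from the end, the machine has to buffer the most recent 2 symbols. Make each state the string of the last up-to-2 symbols read; on input `x` shift the window left and append `x`. Accept when the buffered window has length 2 and begins with `0`.
7 states suffice.
       0  1 
>  A   B  C 
   B   D  E 
   C   F  G 
 * D   D  E 
 * E   F  G 
   F   D  E 
   G   F  G 
(> = start, * = accepting)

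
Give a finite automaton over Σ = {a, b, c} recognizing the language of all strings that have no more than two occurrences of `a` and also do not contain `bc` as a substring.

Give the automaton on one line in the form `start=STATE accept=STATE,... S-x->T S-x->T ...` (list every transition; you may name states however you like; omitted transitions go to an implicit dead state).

start=q0 accept=q0,q1,q2,q3,q4,q7 q0-a->q1 q0-b->q2 q0-c->q0 q1-a->q3 q1-b->q4 q1-c->q1 q2-a->q1 q2-b->q2 q2-c->q5 q3-a->q6 q3-b->q7 q3-c->q3 q4-a->q3 q4-b->q4 q4-c->q8 q5-a->q8 q5-b->q5 q5-c->q5 q6-a->q6 q6-b->q9 q6-c->q6 q7-a->q6 q7-b->q7 q7-c->q10 q8-a->q10 q8-b->q8 q8-c->q8 q9-a->q6 q9-b->q9 q9-c->q11 q10-a->q11 q10-b->q10 q10-c->q10 q11-a->q11 q11-b->q11 q11-c->q11

Run two small machines in parallel and take their product. One (4 states) tracks the count of `a`s, saturating at 3; the other (3 states) tracks partial matches of the forbidden pattern `bc`. Each combined state is a pair, one component from each; accept when both components accept.
A 12-state machine:
          a    b    c  
>* q0     q1   q2   q0 
 * q1     q3   q4   q1 
 * q2     q1   q2   q5 
 * q3     q6   q7   q3 
 * q4     q3   q4   q8 
   q5     q8   q5   q5 
   q6     q6   q9   q6 
 * q7     q6   q7  q10 
   q8    q10   q8   q8 
   q9     q6   q9  q11 
   q10   q11  q10  q10 
   q11   q11  q11  q11 
(> = start, * = accepting)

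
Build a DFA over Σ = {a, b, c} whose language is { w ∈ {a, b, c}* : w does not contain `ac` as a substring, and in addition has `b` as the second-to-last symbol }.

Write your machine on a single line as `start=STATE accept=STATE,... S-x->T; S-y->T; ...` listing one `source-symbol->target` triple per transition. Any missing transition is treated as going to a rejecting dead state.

Handle the two conditions separately and then intersect. The first has 3 states tracking partial matches of the forbidden pattern `ac`; the second has 13 states tracking the last 2 symbols read. A product state is a pair (one from each), accepting exactly when both do.
A 21-state machine:
          a    b    c  
>  q0     q1   q2   q3 
   q1     q4   q5   q6 
   q2     q7   q8   q9 
   q3    q10  q11  q12 
   q4     q4   q5   q6 
   q5     q7   q8   q9 
   q6    q13  q14  q15 
 * q7     q4   q5   q6 
 * q8     q7   q8   q9 
 * q9    q10  q11  q12 
   q10    q4   q5   q6 
   q11    q7   q8   q9 
   q12   q10  q11  q12 
   q13   q16  q17   q6 
   q14   q18  q19  q20 
   q15   q13  q14  q15 
   q16   q16  q17   q6 
   q17   q18  q19  q20 
   q18   q16  q17   q6 
   q19   q18  q19  q20 
   q20   q13  q14  q15 
(> = start, * = accepting)

start=q0; accept=q7,q8,q9; q0-a->q1; q0-b->q2; q0-c->q3; q1-a->q4; q1-b->q5; q1-c->q6; q2-a->q7; q2-b->q8; q2-c->q9; q3-a->q10; q3-b->q11; q3-c->q12; q4-a->q4; q4-b->q5; q4-c->q6; q5-a->q7; q5-b->q8; q5-c->q9; q6-a->q13; q6-b->q14; q6-c->q15; q7-a->q4; q7-b->q5; q7-c->q6; q8-a->q7; q8-b->q8; q8-c->q9; q9-a->q10; q9-b->q11; q9-c->q12; q10-a->q4; q10-b->q5; q10-c->q6; q11-a->q7; q11-b->q8; q11-c->q9; q12-a->q10; q12-b->q11; q12-c->q12; q13-a->q16; q13-b->q17; q13-c->q6; q14-a->q18; q14-b->q19; q14-c->q20; q15-a->q13; q15-b->q14; q15-c->q15; q16-a->q16; q16-b->q17; q16-c->q6; q17-a->q18; q17-b->q19; q17-c->q20; q18-a->q16; q18-b->q17; q18-c->q6; q19-a->q18; q19-b->q19; q19-c->q20; q20-a->q13; q20-b->q14; q20-c->q15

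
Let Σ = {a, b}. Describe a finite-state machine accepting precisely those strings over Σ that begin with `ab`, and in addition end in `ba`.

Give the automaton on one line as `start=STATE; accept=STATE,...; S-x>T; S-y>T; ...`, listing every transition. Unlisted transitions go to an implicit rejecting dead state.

Build one automaton per condition and run them in lockstep. One (4 states) tracks whether the input so far still matches the prefix `ab`; the other (3 states) tracks how much of the suffix `ba` has currently been matched. Each combined state is a pair, one component from each; accept when both components accept.
8 states suffice.
        a   b  
>  q0   q1  q2 
   q1   q3  q4 
   q2   q5  q2 
   q3   q3  q2 
   q4   q6  q4 
   q5   q3  q2 
 * q6   q7  q4 
   q7   q7  q4 
(> = start, * = accepting)

start=q0; accept=q6; q0-a>q1; q0-b>q2; q1-a>q3; q1-b>q4; q2-a>q5; q2-b>q2; q3-a>q3; q3-b>q2; q4-a>q6; q4-b>q4; q5-a>q3; q5-b>q2; q6-a>q7; q6-b>q4; q7-a>q7; q7-b>q4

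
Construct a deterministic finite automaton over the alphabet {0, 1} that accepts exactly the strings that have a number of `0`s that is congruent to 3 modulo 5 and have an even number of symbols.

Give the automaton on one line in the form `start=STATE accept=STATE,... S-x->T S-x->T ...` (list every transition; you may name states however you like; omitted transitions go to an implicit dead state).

Run two small machines in parallel and take their product. One (5 states) tracks the count of `0`s modulo 5; the other (2 states) tracks the input length modulo 2. Each combined state is a pair, one component from each; accept when both components accept.
With 10 states:
       0  1 
>  A   B  C 
   B   D  E 
   C   E  A 
   D   F  G 
   E   G  B 
   F   H  I 
   G   I  D 
   H   C  J 
 * I   J  F 
   J   A  H 
(> = start, * = accepting)

start=A accept=I A-0->B A-1->C B-0->D B-1->E C-0->E C-1->A D-0->F D-1->G E-0->G E-1->B F-0->H F-1->I G-0->I G-1->D H-0->C H-1->J I-0->J I-1->F J-0->A J-1->H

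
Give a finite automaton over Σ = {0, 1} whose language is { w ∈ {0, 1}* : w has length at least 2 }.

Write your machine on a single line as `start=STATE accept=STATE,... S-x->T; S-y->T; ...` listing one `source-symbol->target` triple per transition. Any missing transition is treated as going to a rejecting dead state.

start=A; accept=C,D; A-0->B; A-1->B; B-0->C; B-1->C; C-0->D; C-1->D; D-0->D; D-1->D

We only need to distinguish lengths 0, 1, …, 2, and '>2'. Chain A → B → C → D on every symbol, with D looping. Accepting states: {C, D}.
A 4-state machine:
       0  1 
>  A   B  B 
   B   C  C 
 * C   D  D 
 * D   D  D 
(> = start, * = accepting)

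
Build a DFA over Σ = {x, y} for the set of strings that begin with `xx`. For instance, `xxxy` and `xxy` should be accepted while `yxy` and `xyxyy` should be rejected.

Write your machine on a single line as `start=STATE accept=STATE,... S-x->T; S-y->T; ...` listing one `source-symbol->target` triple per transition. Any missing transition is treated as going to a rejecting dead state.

Check the first 2 symbols one by one: q0 through q1 record how many have matched `xx` so far; any wrong symbol goes to the dead state q3. After all 2 match we enter the accepting sink q2.
With 4 states:
        x   y  
>  q0   q1  q3 
   q1   q2  q3 
 * q2   q2  q2 
   q3   q3  q3 
(> = start, * = accepting)

start=q0; accept=q2; q0-x->q1; q0-y->q3; q1-x->q2; q1-y->q3; q2-x->q2; q2-y->q2; q3-x->q3; q3-y->q3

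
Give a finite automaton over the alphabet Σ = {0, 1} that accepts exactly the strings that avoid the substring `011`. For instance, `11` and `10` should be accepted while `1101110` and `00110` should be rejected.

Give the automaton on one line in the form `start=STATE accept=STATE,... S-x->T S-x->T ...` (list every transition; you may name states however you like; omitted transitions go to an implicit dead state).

Track partial matches of the forbidden pattern `011`. State q3 is a dead state reached once `011` has occurred; every other state accepts. q0 means no part of `011` is currently matched.
        0   1  
>* q0   q1  q0 
 * q1   q1  q2 
 * q2   q1  q3 
   q3   q3  q3 
(> = start, * = accepting)

start=q0 accept=q0,q1,q2 q0-0->q1 q0-1->q0 q1-0->q1 q1-1->q2 q2-0->q1 q2-1->q3 q3-0->q3 q3-1->q3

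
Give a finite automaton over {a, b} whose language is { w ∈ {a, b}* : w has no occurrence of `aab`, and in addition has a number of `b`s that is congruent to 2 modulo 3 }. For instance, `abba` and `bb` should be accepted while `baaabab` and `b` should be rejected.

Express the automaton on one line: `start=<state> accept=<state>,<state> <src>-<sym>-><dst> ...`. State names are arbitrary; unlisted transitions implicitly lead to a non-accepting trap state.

start=S0 accept=S5,S8,S10 S0-a->S1 S0-b->S2 S1-a->S3 S1-b->S2 S2-a->S4 S2-b->S5 S3-a->S3 S3-b->S6 S4-a->S7 S4-b->S5 S5-a->S8 S5-b->S0 S6-a->S6 S6-b->S9 S7-a->S7 S7-b->S9 S8-a->S10 S8-b->S0 S9-a->S9 S9-b->S11 S10-a->S10 S10-b->S11 S11-a->S11 S11-b->S6

Build one automaton per condition and run them in lockstep. The first has 4 states tracking partial matches of the forbidden pattern `aab`; the second has 3 states tracking the count of `b`s modulo 3. A product state is a pair (one from each), accepting exactly when both do.
With 12 states:
          a    b  
>  S0     S1   S2 
   S1     S3   S2 
   S2     S4   S5 
   S3     S3   S6 
   S4     S7   S5 
 * S5     S8   S0 
   S6     S6   S9 
   S7     S7   S9 
 * S8    S10   S0 
   S9     S9  S11 
 * S10   S10  S11 
   S11   S11   S6 
(> = start, * = accepting)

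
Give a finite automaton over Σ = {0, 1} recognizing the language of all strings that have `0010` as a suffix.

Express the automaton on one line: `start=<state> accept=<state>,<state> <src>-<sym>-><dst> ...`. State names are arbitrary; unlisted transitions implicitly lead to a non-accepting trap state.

Remember how much of `0010` the current input suffix matches. State q0 means no match yet; q1 means the last symbol is `0`; q2 means the last 2 symbols are `00`; q3 means the last 3 symbols are `001`; q4 means the last 4 symbols are `0010`. Only q4 accepts. On a mismatch, fall back to the longest proper suffix that is still a prefix of `0010`.
5 states suffice.
        0   1  
>  q0   q1  q0 
   q1   q2  q0 
   q2   q2  q3 
   q3   q4  q0 
 * q4   q2  q0 
(> = start, * = accepting)

start=q0 accept=q4 q0-0->q1 q0-1->q0 q1-0->q2 q1-1->q0 q2-0->q2 q2-1->q3 q3-0->q4 q3-1->q0 q4-0->q2 q4-1->q0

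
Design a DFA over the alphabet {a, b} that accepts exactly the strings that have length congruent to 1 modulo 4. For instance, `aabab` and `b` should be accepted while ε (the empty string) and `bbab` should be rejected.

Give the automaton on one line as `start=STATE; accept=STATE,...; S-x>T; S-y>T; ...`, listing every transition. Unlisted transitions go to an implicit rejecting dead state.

start=q0; accept=q1; q0-a>q1; q0-b>q1; q1-a>q2; q1-b>q2; q2-a>q3; q2-b>q3; q3-a>q0; q3-b>q0

Count input length modulo 4: every symbol advances one step around the cycle q0 → q1 → q2 → q3 → q0. Accept at q1.
With 4 states:
        a   b  
>  q0   q1  q1 
 * q1   q2  q2 
   q2   q3  q3 
   q3   q0  q0 
(> = start, * = accepting)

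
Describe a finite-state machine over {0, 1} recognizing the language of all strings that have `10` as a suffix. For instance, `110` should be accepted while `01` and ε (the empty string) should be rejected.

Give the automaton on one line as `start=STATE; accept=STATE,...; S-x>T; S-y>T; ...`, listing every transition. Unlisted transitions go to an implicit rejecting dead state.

start=q0; accept=q2; q0-0>q0; q0-1>q1; q1-0>q2; q1-1>q1; q2-0>q0; q2-1>q1

Remember how much of `10` the current input suffix matches. State q0 means no match yet; q1 means the last symbol is `1`; q2 means the last 2 symbols are `10`. Only q2 accepts. On a mismatch, fall back to the longest proper suffix that is still a prefix of `10`.
3 states suffice.
        0   1  
>  q0   q0  q1 
   q1   q2  q1 
 * q2   q0  q1 
(> = start, * = accepting)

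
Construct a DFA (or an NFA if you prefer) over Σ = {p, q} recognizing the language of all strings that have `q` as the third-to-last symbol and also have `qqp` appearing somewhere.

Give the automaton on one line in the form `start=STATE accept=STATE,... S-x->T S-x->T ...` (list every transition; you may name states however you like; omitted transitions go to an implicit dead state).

start=A accept=D,E,F,K A-p->A A-q->B B-p->A B-q->C C-p->D C-q->C D-p->E D-q->F E-p->G E-q->H F-p->I F-q->J G-p->G G-q->H H-p->I H-q->J I-p->E I-q->F J-p->D J-q->K K-p->D K-q->K

Run two small machines in parallel and take their product. The first has 15 states tracking the last 3 symbols read; the second has 4 states tracking whether and how much of `qqp` has been seen. A product state is a pair (one from each), accepting exactly when both do. After merging equivalent states the machine shrinks.
11 states suffice.
       p  q 
>  A   A  B 
   B   A  C 
   C   D  C 
 * D   E  F 
 * E   G  H 
 * F   I  J 
   G   G  H 
   H   I  J 
   I   E  F 
   J   D  K 
 * K   D  K 
(> = start, * = accepting)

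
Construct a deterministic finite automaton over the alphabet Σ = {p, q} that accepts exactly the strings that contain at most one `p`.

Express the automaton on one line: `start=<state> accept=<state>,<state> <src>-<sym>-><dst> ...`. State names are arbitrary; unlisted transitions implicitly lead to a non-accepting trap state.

start=A accept=A,B A-p->B A-q->A B-p->C B-q->B C-p->C C-q->C

Only the number of `p`s matters, and only up to 2. Make a chain A → B → C advanced by each `p` (with C absorbing); every other symbol self-loops. The accepting set is {A, B}.
A 3-state machine:
       p  q 
>* A   B  A 
 * B   C  B 
   C   C  C 
(> = start, * = accepting)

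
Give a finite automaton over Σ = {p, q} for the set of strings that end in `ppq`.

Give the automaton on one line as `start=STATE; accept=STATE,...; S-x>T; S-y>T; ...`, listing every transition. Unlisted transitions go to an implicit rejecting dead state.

start=A; accept=D; A-p>B; A-q>A; B-p>C; B-q>A; C-p>C; C-q>D; D-p>B; D-q>A

Remember how much of `ppq` the current input suffix matches. State A means no match yet; B means the last symbol is `p`; C means the last 2 symbols are `pp`; D means the last 3 symbols are `ppq`. Only D accepts. On a mismatch, fall back to the longest proper suffix that is still a prefix of `ppq`.
4 states suffice.
       p  q 
>  A   B  A 
   B   C  A 
   C   C  D 
 * D   B  A 
(> = start, * = accepting)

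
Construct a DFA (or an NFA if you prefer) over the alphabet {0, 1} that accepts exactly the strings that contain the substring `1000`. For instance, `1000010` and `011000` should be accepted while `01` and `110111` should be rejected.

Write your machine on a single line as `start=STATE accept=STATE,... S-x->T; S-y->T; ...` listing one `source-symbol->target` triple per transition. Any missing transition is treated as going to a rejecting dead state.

States A..D record the length of the longest prefix of `1000` that matches the current input suffix. Reaching E means `1000` has been seen, and we stay there forever. Accept from E.
       0  1 
>  A   A  B 
   B   C  B 
   C   D  B 
   D   E  B 
 * E   E  E 
(> = start, * = accepting)

start=A; accept=E; A-0->A; A-1->B; B-0->C; B-1->B; C-0->D; C-1->B; D-0->E; D-1->B; E-0->E; E-1->E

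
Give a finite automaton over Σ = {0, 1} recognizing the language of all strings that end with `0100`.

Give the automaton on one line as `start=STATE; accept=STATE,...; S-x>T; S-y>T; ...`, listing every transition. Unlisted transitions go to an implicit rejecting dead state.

start=s0; accept=s4; s0-0>s1; s0-1>s0; s1-0>s1; s1-1>s2; s2-0>s3; s2-1>s0; s3-0>s4; s3-1>s2; s4-0>s1; s4-1>s2

Remember how much of `0100` the current input suffix matches. State s0 means no match yet; s1 means the last symbol is `0`; s2 means the last 2 symbols are `01`; s3 means the last 3 symbols are `010`; s4 means the last 4 symbols are `0100`. Only s4 accepts. On a mismatch, fall back to the longest proper suffix that is still a prefix of `0100`.
With 5 states:
        0   1  
>  s0   s1  s0 
   s1   s1  s2 
   s2   s3  s0 
   s3   s4  s2 
 * s4   s1  s2 
(> = start, * = accepting)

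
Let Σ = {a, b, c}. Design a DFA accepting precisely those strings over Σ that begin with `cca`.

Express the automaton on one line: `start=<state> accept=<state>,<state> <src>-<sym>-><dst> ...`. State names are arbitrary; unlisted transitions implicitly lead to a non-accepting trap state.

Check the first 3 symbols one by one: s0 through s2 record how many have matched `cca` so far; any wrong symbol goes to the dead state s4. After all 3 match we enter the accepting sink s3.
With 5 states:
        a   b   c  
>  s0   s4  s4  s1 
   s1   s4  s4  s2 
   s2   s3  s4  s4 
 * s3   s3  s3  s3 
   s4   s4  s4  s4 
(> = start, * = accepting)

start=s0 accept=s3 s0-a->s4 s0-b->s4 s0-c->s1 s1-a->s4 s1-b->s4 s1-c->s2 s2-a->s3 s2-b->s4 s2-c->s4 s3-a->s3 s3-b->s3 s3-c->s3 s4-a->s4 s4-b->s4 s4-c->s4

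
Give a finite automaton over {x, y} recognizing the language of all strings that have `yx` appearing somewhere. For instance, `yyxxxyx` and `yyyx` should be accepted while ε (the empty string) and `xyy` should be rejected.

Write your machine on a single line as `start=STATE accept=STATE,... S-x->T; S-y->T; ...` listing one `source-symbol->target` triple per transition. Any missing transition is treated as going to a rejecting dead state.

start=q0; accept=q2; q0-x->q0; q0-y->q1; q1-x->q2; q1-y->q1; q2-x->q2; q2-y->q2

States q0..q1 record the length of the longest prefix of `yx` that matches the current input suffix. Reaching q2 means `yx` has been seen, and we stay there forever. Accept from q2.
        x   y  
>  q0   q0  q1 
   q1   q2  q1 
 * q2   q2  q2 
(> = start, * = accepting)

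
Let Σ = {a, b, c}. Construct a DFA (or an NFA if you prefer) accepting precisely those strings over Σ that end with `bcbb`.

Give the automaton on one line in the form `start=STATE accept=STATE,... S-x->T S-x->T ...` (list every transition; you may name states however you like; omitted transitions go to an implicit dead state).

start=q0 accept=q4 q0-a->q0 q0-b->q1 q0-c->q0 q1-a->q0 q1-b->q1 q1-c->q2 q2-a->q0 q2-b->q3 q2-c->q0 q3-a->q0 q3-b->q4 q3-c->q2 q4-a->q0 q4-b->q1 q4-c->q2

Remember how much of `bcbb` the current input suffix matches. State q0 means no match yet; q1 means the last symbol is `b`; q2 means the last 2 symbols are `bc`; q3 means the last 3 symbols are `bcb`; q4 means the last 4 symbols are `bcbb`. Only q4 accepts. On a mismatch, fall back to the longest proper suffix that is still a prefix of `bcbb`.
With 5 states:
        a   b   c  
>  q0   q0  q1  q0 
   q1   q0  q1  q2 
   q2   q0  q3  q0 
   q3   q0  q4  q2 
 * q4   q0  q1  q2 
(> = start, * = accepting)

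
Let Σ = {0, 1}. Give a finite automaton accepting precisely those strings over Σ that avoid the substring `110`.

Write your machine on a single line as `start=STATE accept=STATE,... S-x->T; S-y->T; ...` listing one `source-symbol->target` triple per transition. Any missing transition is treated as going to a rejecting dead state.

Track partial matches of the forbidden pattern `110`. State s3 is a dead state reached once `110` has occurred; every other state accepts. s0 means no part of `110` is currently matched.
With 4 states:
        0   1  
>* s0   s0  s1 
 * s1   s0  s2 
 * s2   s3  s2 
   s3   s3  s3 
(> = start, * = accepting)

start=s0; accept=s0,s1,s2; s0-0->s0; s0-1->s1; s1-0->s0; s1-1->s2; s2-0->s3; s2-1->s2; s3-0->s3; s3-1->s3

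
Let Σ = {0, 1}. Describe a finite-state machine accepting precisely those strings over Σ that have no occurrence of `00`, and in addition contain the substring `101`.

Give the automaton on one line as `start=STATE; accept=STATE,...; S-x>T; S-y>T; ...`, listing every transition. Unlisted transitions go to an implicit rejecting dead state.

start=A; accept=G,I; A-0>B; A-1>C; B-0>D; B-1>C; C-0>E; C-1>C; D-0>D; D-1>F; E-0>D; E-1>G; F-0>H; F-1>F; G-0>I; G-1>G; H-0>D; H-1>J; I-0>J; I-1>G; J-0>J; J-1>J

Handle the two conditions separately and then intersect. The first has 3 states tracking partial matches of the forbidden pattern `00`; the second has 4 states tracking whether and how much of `101` has been seen. A product state is a pair (one from each), accepting exactly when both do.
10 states suffice.
       0  1 
>  A   B  C 
   B   D  C 
   C   E  C 
   D   D  F 
   E   D  G 
   F   H  F 
 * G   I  G 
   H   D  J 
 * I   J  G 
   J   J  J 
(> = start, * = accepting)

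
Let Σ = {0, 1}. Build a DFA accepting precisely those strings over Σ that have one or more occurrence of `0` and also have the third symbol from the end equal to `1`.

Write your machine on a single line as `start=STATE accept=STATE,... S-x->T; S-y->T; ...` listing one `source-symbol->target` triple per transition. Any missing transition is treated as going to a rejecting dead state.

start=S0; accept=S7,S8,S9,S10; S0-0->S1; S0-1->S2; S1-0->S1; S1-1->S3; S2-0->S4; S2-1->S5; S3-0->S4; S3-1->S6; S4-0->S7; S4-1->S8; S5-0->S9; S5-1->S5; S6-0->S9; S6-1->S10; S7-0->S1; S7-1->S3; S8-0->S4; S8-1->S6; S9-0->S7; S9-1->S8; S10-0->S9; S10-1->S10

Build one automaton per condition and run them in lockstep. The first has 3 states tracking the count of `0`s, saturating at 2; the second has 15 states tracking the last 3 symbols read. A product state is a pair (one from each), accepting exactly when both do. Minimizing collapses redundant product states.
11 states suffice.
          0    1  
>  S0     S1   S2 
   S1     S1   S3 
   S2     S4   S5 
   S3     S4   S6 
   S4     S7   S8 
   S5     S9   S5 
   S6     S9  S10 
 * S7     S1   S3 
 * S8     S4   S6 
 * S9     S7   S8 
 * S10    S9  S10 
(> = start, * = accepting)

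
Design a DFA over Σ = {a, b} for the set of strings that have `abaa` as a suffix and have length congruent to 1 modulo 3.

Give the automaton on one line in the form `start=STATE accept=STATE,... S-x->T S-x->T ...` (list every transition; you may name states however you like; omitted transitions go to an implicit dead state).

Run two small machines in parallel and take their product. One (5 states) tracks how much of the suffix `abaa` has currently been matched; the other (3 states) tracks the input length modulo 3. Each combined state is a pair, one component from each; accept when both components accept. Minimizing collapses redundant product states.
        a   b  
>  q0   q1  q2 
   q1   q3  q4 
   q2   q3  q3 
   q3   q0  q0 
   q4   q5  q0 
   q5   q6  q2 
 * q6   q3  q4 
(> = start, * = accepting)

start=q0 accept=q6 q0-a->q1 q0-b->q2 q1-a->q3 q1-b->q4 q2-a->q3 q2-b->q3 q3-a->q0 q3-b->q0 q4-a->q5 q4-b->q0 q5-a->q6 q5-b->q2 q6-a->q3 q6-b->q4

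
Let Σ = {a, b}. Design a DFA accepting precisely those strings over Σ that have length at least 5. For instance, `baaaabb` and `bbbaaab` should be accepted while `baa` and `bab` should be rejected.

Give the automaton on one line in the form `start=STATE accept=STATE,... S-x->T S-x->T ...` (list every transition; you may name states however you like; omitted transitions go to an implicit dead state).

We only need to distinguish lengths 0, 1, …, 5, and '>5'. Chain S0 → S1 → S2 → S3 → S4 → S5 → S6 on every symbol, with S6 looping. Accepting states: {S5, S6}.
7 states suffice.
        a   b  
>  S0   S1  S1 
   S1   S2  S2 
   S2   S3  S3 
   S3   S4  S4 
   S4   S5  S5 
 * S5   S6  S6 
 * S6   S6  S6 
(> = start, * = accepting)

start=S0 accept=S5,S6 S0-a->S1 S0-b->S1 S1-a->S2 S1-b->S2 S2-a->S3 S2-b->S3 S3-a->S4 S3-b->S4 S4-a->S5 S4-b->S5 S5-a->S6 S5-b->S6 S6-a->S6 S6-b->S6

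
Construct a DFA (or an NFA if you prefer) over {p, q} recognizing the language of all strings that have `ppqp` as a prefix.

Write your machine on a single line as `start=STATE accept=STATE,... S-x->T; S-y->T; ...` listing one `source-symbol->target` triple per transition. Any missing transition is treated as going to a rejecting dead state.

Walk along `ppqp` while the input agrees: from s0 take `p` to s1, and so on. Any deviation drops to the rejecting sink s5. Once s4 is reached the prefix is confirmed and every continuation is accepted.
With 6 states:
        p   q  
>  s0   s1  s5 
   s1   s2  s5 
   s2   s5  s3 
   s3   s4  s5 
 * s4   s4  s4 
   s5   s5  s5 
(> = start, * = accepting)

start=s0; accept=s4; s0-p->s1; s0-q->s5; s1-p->s2; s1-q->s5; s2-p->s5; s2-q->s3; s3-p->s4; s3-q->s5; s4-p->s4; s4-q->s4; s5-p->s5; s5-q->s5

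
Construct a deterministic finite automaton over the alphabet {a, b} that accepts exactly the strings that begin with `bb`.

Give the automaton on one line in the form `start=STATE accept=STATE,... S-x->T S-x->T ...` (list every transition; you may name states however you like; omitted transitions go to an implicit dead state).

Walk along `bb` while the input agrees: from S0 take `b` to S1, and so on. Any deviation drops to the rejecting sink S3. Once S2 is reached the prefix is confirmed and every continuation is accepted.
With 4 states:
        a   b  
>  S0   S3  S1 
   S1   S3  S2 
 * S2   S2  S2 
   S3   S3  S3 
(> = start, * = accepting)

start=S0 accept=S2 S0-a->S3 S0-b->S1 S1-a->S3 S1-b->S2 S2-a->S2 S2-b->S2 S3-a->S3 S3-b->S3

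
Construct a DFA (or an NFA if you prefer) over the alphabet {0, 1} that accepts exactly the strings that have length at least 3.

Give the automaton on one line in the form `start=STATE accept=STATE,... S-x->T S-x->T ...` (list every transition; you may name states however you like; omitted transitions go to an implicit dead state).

Count input length up to 4: every symbol moves from q0 toward q4, which means 'more than 3' and absorbs. Accept from {q3, q4}.
5 states suffice.
        0   1  
>  q0   q1  q1 
   q1   q2  q2 
   q2   q3  q3 
 * q3   q4  q4 
 * q4   q4  q4 
(> = start, * = accepting)

start=q0 accept=q3,q4 q0-0->q1 q0-1->q1 q1-0->q2 q1-1->q2 q2-0->q3 q2-1->q3 q3-0->q4 q3-1->q4 q4-0->q4 q4-1->q4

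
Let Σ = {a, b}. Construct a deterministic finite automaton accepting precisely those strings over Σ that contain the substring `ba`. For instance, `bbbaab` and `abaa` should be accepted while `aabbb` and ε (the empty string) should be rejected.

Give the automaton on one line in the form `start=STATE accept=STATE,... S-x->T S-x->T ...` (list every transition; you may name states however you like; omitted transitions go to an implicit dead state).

start=S0 accept=S2 S0-a->S0 S0-b->S1 S1-a->S2 S1-b->S1 S2-a->S2 S2-b->S2

States S0..S1 record the length of the longest prefix of `ba` that matches the current input suffix. Reaching S2 means `ba` has been seen, and we stay there forever. Accept from S2.
A 3-state machine:
        a   b  
>  S0   S0  S1 
   S1   S2  S1 
 * S2   S2  S2 
(> = start, * = accepting)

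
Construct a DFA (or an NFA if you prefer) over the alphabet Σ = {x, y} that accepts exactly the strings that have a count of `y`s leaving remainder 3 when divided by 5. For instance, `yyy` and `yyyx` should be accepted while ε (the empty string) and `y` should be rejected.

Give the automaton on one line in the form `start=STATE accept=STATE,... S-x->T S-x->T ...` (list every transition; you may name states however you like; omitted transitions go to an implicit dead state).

The only thing that matters is how many `y`s have appeared, reduced mod 5. Use one state per residue: S0 for 0, …, S4 for 4. Reading `y` moves to the next residue; anything else stays put. S3 is accepting.
A 5-state machine:
        x   y  
>  S0   S0  S1 
   S1   S1  S2 
   S2   S2  S3 
 * S3   S3  S4 
   S4   S4  S0 
(> = start, * = accepting)

start=S0 accept=S3 S0-x->S0 S0-y->S1 S1-x->S1 S1-y->S2 S2-x->S2 S2-y->S3 S3-x->S3 S3-y->S4 S4-x->S4 S4-y->S0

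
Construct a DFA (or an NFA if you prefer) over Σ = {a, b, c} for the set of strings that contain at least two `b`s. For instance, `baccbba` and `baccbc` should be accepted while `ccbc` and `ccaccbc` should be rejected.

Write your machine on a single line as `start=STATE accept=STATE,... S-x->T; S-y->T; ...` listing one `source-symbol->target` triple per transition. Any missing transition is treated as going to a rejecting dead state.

start=s0; accept=s2,s3; s0-a->s0; s0-b->s1; s0-c->s0; s1-a->s1; s1-b->s2; s1-c->s1; s2-a->s2; s2-b->s3; s2-c->s2; s3-a->s3; s3-b->s3; s3-c->s3

Count `b`s, saturating at 3: states s0 through s2 mean 0 through 2 `b`s seen; s3 means more than 2. Each `b` increments (capped at s3); other symbols loop. Accept from {s2, s3}.
A 4-state machine:
        a   b   c  
>  s0   s0  s1  s0 
   s1   s1  s2  s1 
 * s2   s2  s3  s2 
 * s3   s3  s3  s3 
(> = start, * = accepting)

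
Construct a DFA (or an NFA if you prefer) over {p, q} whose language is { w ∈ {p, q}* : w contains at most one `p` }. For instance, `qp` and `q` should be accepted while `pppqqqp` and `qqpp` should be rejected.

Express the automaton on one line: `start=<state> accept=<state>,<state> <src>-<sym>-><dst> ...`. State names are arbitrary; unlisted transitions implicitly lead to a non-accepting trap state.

start=A accept=A,B A-p->B A-q->A B-p->C B-q->B C-p->C C-q->C

Count `p`s, saturating at 2: state A means no `p` yet, B means one `p` seen, C means more than one. Each `p` increments (capped at C); other symbols loop. Accept from {A, B}.
       p  q 
>* A   B  A 
 * B   C  B 
   C   C  C 
(> = start, * = accepting)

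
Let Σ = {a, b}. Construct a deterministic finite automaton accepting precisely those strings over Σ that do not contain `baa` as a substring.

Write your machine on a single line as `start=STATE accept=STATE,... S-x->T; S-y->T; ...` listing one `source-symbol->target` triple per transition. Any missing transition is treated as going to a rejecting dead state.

start=q0; accept=q0,q1,q2; q0-a->q0; q0-b->q1; q1-a->q2; q1-b->q1; q2-a->q3; q2-b->q1; q3-a->q3; q3-b->q3

This is the complement of 'contains `baa`'. Use the same substring-matching states — q0 through q3 holding how much of `baa` has just been matched — but flip the accepting set: everything except the trap q3 accepts.
4 states suffice.
        a   b  
>* q0   q0  q1 
 * q1   q2  q1 
 * q2   q3  q1 
   q3   q3  q3 
(> = start, * = accepting)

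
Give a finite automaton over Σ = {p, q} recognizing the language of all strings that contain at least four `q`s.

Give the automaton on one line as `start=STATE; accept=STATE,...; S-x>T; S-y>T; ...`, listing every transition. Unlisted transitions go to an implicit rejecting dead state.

start=s0; accept=s4,s5; s0-p>s0; s0-q>s1; s1-p>s1; s1-q>s2; s2-p>s2; s2-q>s3; s3-p>s3; s3-q>s4; s4-p>s4; s4-q>s5; s5-p>s5; s5-q>s5

Only the number of `q`s matters, and only up to 5. Make a chain s0 → s1 → s2 → s3 → s4 → s5 advanced by each `q` (with s5 absorbing); every other symbol self-loops. The accepting set is {s4, s5}.
6 states suffice.
        p   q  
>  s0   s0  s1 
   s1   s1  s2 
   s2   s2  s3 
   s3   s3  s4 
 * s4   s4  s5 
 * s5   s5  s5 
(> = start, * = accepting)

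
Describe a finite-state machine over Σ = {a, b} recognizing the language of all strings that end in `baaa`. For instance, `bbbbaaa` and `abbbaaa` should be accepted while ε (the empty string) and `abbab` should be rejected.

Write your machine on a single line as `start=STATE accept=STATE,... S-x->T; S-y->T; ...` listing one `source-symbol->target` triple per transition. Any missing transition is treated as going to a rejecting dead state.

Remember how much of `baaa` the current input suffix matches. State q0 means no match yet; q1 means the last symbol is `b`; q2 means the last 2 symbols are `ba`; q3 means the last 3 symbols are `baa`; q4 means the last 4 symbols are `baaa`. Only q4 accepts. On a mismatch, fall back to the longest proper suffix that is still a prefix of `baaa`.
5 states suffice.
        a   b  
>  q0   q0  q1 
   q1   q2  q1 
   q2   q3  q1 
   q3   q4  q1 
 * q4   q0  q1 
(> = start, * = accepting)

start=q0; accept=q4; q0-a->q0; q0-b->q1; q1-a->q2; q1-b->q1; q2-a->q3; q2-b->q1; q3-a->q4; q3-b->q1; q4-a->q0; q4-b->q1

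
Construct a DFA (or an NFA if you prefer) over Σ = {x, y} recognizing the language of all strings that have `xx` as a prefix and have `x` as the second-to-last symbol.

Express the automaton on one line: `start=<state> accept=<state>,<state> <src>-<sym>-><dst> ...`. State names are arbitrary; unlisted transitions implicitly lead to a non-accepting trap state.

Run two small machines in parallel and take their product. The first has 4 states tracking whether the input so far still matches the prefix `xx`; the second has 7 states tracking the last 2 symbols read. A product state is a pair (one from each), accepting exactly when both do. Minimizing collapses redundant product states.
       x  y 
>  A   B  C 
   B   D  C 
   C   C  C 
 * D   D  E 
 * E   F  G 
   F   D  E 
   G   F  G 
(> = start, * = accepting)

start=A accept=D,E A-x->B A-y->C B-x->D B-y->C C-x->C C-y->C D-x->D D-y->E E-x->F E-y->G F-x->D F-y->E G-x->F G-y->G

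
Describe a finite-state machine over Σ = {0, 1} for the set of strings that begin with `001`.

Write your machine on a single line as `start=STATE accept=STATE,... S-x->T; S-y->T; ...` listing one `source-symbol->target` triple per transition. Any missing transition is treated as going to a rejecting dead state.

start=s0; accept=s3; s0-0->s1; s0-1->s4; s1-0->s2; s1-1->s4; s2-0->s4; s2-1->s3; s3-0->s3; s3-1->s3; s4-0->s4; s4-1->s4

Walk along `001` while the input agrees: from s0 take `0` to s1, and so on. Any deviation drops to the rejecting sink s4. Once s3 is reached the prefix is confirmed and every continuation is accepted.
With 5 states:
        0   1  
>  s0   s1  s4 
   s1   s2  s4 
   s2   s4  s3 
 * s3   s3  s3 
   s4   s4  s4 
(> = start, * = accepting)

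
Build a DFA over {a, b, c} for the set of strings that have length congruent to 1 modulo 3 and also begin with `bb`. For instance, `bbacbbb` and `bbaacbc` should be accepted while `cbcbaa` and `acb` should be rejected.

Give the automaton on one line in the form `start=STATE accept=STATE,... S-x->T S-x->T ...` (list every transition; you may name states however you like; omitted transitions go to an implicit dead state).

Handle the two conditions separately and then intersect. The first has 3 states tracking the input length modulo 3; the second has 4 states tracking whether the input so far still matches the prefix `bb`. A product state is a pair (one from each), accepting exactly when both do. Equivalent product states are then merged.
With 6 states:
        a   b   c  
>  s0   s1  s2  s1 
   s1   s1  s1  s1 
   s2   s1  s3  s1 
   s3   s4  s4  s4 
   s4   s5  s5  s5 
 * s5   s3  s3  s3 
(> = start, * = accepting)

start=s0 accept=s5 s0-a->s1 s0-b->s2 s0-c->s1 s1-a->s1 s1-b->s1 s1-c->s1 s2-a->s1 s2-b->s3 s2-c->s1 s3-a->s4 s3-b->s4 s3-c->s4 s4-a->s5 s4-b->s5 s4-c->s5 s5-a->s3 s5-b->s3 s5-c->s3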